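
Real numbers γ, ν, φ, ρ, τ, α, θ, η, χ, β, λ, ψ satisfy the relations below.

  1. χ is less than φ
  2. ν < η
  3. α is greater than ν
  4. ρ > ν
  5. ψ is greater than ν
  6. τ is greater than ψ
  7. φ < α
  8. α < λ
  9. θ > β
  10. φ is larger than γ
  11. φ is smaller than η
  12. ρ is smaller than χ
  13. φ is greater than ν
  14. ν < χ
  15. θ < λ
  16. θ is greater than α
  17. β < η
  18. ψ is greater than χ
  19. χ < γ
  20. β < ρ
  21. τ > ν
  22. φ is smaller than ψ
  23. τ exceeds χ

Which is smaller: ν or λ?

The relevant relations are ν < ρ; ρ < χ; χ < γ; γ < φ; φ < α; α < θ; θ < λ.
Together: ν < ρ < χ < γ < φ < α < θ < λ.
So ν < λ; ν is the smaller of the two.

ν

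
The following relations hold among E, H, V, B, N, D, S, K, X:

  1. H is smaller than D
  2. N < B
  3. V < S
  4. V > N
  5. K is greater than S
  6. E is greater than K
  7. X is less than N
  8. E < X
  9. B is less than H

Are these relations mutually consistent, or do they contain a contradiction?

inconsistent

Chaining the given relations yields V < S < K < E < X < N, so V < N. But one relation states N < V. These cannot both hold.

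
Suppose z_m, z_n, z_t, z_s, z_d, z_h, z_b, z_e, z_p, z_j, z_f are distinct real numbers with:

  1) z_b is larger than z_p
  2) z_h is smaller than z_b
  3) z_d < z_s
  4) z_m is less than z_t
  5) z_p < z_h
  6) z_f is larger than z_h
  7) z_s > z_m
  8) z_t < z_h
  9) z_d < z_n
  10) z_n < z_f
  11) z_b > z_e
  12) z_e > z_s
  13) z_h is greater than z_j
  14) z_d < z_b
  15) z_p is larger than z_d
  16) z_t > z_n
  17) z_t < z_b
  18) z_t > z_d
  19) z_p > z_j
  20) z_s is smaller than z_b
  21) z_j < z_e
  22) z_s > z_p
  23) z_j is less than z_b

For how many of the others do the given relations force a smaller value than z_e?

5

The elements the relations force below z_e are z_d, z_m, z_j, z_p, z_s — no chain reaches any other.
That is 5.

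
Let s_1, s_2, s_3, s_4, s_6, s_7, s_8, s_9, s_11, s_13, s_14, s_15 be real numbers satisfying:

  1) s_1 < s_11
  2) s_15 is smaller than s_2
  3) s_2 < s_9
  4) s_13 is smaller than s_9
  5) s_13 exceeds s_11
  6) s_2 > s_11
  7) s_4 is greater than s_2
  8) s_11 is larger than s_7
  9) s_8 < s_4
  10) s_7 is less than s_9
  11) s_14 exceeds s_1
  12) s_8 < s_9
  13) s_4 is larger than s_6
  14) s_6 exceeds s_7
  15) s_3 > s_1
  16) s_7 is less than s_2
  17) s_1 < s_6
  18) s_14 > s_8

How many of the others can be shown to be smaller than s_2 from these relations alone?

From s_2 the given relations immediately reach s_7, s_15, s_11.
From those, s_1 — 4 in total.
No other element is forced below s_2 by the given relations, so the count is 4.

4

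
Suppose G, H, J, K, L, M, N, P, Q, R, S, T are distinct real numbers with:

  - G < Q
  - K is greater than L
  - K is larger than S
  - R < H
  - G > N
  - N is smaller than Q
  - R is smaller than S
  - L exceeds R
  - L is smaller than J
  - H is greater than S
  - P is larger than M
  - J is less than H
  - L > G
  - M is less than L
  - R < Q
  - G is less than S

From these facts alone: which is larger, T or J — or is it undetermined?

Following every chain through J: above J we get H; below J we get R, N, G, M, L.
T is not reached, and no chain runs the other way from T to J.
So the given relations leave the order of J and T undetermined.

undetermined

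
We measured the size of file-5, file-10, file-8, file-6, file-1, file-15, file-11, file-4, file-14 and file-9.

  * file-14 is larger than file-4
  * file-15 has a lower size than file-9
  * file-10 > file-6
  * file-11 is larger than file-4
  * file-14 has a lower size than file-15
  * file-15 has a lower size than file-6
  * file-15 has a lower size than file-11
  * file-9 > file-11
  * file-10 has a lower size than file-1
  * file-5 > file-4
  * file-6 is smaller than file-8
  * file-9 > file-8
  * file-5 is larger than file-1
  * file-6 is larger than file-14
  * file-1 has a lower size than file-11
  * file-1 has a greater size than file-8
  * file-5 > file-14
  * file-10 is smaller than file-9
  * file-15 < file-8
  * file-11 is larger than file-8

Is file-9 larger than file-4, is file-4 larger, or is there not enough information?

file-9

file-4 < file-14 and file-14 < file-15 give file-4 < file-15.
Then file-15 < file-6 extends the chain to file-6.
Then file-6 < file-10 extends the chain to file-10.
Then file-10 < file-1 extends the chain to file-1.
Then file-1 < file-11 extends the chain to file-11.
With file-11 < file-9: file-4 < file-14 < file-15 < file-6 < file-10 < file-1 < file-11 < file-9.
So file-9 is larger.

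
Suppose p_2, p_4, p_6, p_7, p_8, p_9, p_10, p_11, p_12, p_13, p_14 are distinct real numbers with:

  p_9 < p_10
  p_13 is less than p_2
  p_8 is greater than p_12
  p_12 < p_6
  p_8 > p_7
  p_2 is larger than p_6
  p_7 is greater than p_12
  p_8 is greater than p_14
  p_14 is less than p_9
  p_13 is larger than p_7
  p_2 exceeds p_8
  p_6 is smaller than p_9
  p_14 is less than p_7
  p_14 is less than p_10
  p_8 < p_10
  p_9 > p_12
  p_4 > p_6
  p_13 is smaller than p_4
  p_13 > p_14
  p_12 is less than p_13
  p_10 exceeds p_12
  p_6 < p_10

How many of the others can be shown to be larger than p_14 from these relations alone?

7

The elements the relations force above p_14 are p_7, p_9, p_8, p_13, p_10, p_2, p_4 — no chain reaches any other.
That is 7.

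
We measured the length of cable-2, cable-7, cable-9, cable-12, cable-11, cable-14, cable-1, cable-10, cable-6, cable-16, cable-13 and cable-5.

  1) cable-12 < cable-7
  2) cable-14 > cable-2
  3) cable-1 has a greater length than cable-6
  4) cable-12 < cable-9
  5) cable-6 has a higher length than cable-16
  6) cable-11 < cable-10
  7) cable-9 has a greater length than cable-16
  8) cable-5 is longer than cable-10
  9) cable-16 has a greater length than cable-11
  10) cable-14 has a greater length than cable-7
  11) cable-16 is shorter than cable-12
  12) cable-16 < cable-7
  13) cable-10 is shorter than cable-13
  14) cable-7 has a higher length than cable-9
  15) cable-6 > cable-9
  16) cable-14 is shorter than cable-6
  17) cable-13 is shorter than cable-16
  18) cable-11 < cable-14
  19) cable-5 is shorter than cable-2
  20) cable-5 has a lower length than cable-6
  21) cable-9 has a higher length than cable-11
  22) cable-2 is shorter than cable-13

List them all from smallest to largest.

cable-11 < cable-10 < cable-5 < cable-2 < cable-13 < cable-16 < cable-12 < cable-9 < cable-7 < cable-14 < cable-6 < cable-1

Each adjacent pair is fixed by a given relation: cable-11 < cable-10; cable-10 < cable-5; cable-5 < cable-2; cable-2 < cable-13; cable-13 < cable-16; cable-16 < cable-12; cable-12 < cable-9; cable-9 < cable-7; cable-7 < cable-14; cable-14 < cable-6; cable-6 < cable-1. Chaining them end to end gives the full order.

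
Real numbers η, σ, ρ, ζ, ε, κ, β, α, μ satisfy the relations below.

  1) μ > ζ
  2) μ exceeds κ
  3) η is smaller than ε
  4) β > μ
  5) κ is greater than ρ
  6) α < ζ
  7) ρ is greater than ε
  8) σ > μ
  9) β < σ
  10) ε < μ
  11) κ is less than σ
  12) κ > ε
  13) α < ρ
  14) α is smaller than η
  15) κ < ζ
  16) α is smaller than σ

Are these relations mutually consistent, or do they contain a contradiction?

consistent

The single ordering α < η < ε < ρ < κ < ζ < μ < β < σ satisfies every listed relation, so no contradiction arises.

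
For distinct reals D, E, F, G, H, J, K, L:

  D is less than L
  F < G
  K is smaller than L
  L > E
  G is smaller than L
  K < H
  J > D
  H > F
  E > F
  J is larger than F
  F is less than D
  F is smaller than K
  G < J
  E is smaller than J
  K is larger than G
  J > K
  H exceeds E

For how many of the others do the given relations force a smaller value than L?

From L the given relations immediately reach G, E, D, K.
From those, F — 5 in total.
Nothing else is reachable below L; 5 in all.

5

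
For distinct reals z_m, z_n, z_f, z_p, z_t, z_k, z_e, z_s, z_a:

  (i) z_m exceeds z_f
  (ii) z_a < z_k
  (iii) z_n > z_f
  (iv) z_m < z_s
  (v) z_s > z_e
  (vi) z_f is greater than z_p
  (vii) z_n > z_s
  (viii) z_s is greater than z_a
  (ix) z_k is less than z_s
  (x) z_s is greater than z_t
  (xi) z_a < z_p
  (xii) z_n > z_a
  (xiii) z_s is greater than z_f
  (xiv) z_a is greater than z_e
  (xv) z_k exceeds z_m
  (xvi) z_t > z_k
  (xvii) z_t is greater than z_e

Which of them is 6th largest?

Chaining the given pairs: z_e < z_a < z_p < z_f < z_m < z_k < z_t < z_s < z_n.
Counting 6 from the largest end gives z_f.

z_f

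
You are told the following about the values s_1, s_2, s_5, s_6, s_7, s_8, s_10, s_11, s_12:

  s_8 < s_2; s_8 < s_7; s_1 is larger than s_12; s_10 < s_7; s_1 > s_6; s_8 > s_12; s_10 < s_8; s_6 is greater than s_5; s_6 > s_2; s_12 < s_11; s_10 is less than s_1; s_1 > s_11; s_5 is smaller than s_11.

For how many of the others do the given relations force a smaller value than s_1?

7

Directly below s_1: s_10, s_12, s_11, s_6.
One step further: s_5, s_2 (6 so far).
One step further: s_8 (7 so far).
Nothing else is reachable below s_1; 7 in all.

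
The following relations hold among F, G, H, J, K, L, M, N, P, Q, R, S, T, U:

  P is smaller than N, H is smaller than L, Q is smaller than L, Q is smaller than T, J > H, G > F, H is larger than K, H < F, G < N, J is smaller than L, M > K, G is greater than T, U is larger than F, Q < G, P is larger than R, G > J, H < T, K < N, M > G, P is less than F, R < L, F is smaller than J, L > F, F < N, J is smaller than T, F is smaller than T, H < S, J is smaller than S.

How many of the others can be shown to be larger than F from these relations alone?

8

The elements the relations force above F are J, L, T, G, N, S, U, M — no chain reaches any other.
That is 8.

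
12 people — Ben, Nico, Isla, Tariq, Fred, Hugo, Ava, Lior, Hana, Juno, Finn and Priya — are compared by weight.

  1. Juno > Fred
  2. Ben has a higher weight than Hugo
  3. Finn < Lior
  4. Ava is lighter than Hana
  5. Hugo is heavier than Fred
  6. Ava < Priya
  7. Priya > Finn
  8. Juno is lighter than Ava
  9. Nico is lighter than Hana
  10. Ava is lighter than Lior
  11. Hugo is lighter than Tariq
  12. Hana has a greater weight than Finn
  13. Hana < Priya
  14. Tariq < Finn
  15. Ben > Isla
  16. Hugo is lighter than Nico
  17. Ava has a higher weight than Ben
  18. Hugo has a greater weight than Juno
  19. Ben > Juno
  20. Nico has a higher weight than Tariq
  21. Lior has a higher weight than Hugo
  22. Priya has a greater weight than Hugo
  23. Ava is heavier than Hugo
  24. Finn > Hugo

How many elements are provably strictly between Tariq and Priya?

3

Chaining upward from Tariq reaches: Finn, Nico, Hana, Lior.
Chaining downward from Priya reaches: Fred, Isla, Juno, Hugo, Ben, Ava, Finn, Nico, Hana.
Strictly between Tariq and Priya are those in both lists: Finn, Nico, Hana — 3 elements.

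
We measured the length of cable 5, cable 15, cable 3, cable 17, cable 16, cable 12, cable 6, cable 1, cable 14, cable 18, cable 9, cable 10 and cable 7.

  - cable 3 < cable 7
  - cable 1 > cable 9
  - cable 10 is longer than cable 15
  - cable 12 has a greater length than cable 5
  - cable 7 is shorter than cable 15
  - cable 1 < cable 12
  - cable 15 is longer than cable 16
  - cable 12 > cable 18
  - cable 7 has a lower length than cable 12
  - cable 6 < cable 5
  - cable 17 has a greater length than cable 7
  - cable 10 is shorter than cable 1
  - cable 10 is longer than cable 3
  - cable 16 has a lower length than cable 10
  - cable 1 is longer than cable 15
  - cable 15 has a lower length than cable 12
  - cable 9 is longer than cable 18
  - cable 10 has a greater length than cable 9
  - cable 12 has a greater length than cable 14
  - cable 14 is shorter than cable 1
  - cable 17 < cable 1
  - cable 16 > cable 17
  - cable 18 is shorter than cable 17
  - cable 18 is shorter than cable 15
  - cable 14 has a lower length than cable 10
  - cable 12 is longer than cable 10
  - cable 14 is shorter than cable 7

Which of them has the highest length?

cable 12

cable 14 is not greatest since cable 14 < cable 7; cable 3 is not greatest since cable 3 < cable 10; cable 7 is not greatest since cable 7 < cable 17; cable 18 is not greatest since cable 18 < cable 9; cable 9 is not greatest since cable 9 < cable 10; cable 17 is not greatest since cable 17 < cable 16; cable 16 is not greatest since cable 16 < cable 15; cable 6 is not greatest since cable 6 < cable 5; cable 15 is not greatest since cable 15 < cable 10; cable 10 is not greatest since cable 10 < cable 1; cable 5 is not greatest since cable 5 < cable 12; cable 1 is not greatest since cable 1 < cable 12.
Only cable 12 has nothing above it, so cable 12 is the highest length.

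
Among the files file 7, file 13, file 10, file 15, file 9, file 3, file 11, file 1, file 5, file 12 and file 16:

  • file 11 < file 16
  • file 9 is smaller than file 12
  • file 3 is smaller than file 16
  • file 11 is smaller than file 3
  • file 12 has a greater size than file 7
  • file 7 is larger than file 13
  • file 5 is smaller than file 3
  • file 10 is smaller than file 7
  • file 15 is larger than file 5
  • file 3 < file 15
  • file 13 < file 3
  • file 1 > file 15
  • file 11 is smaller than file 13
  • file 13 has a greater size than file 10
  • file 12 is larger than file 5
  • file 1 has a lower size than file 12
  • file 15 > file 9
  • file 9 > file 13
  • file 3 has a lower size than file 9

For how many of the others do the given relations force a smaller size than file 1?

Directly below file 1: file 15.
One step further: file 5, file 3, file 9 (4 so far).
One step further: file 11, file 13 (6 so far).
One step further: file 10 (7 so far).
No other element is forced below file 1 by the given relations, so the count is 7.

7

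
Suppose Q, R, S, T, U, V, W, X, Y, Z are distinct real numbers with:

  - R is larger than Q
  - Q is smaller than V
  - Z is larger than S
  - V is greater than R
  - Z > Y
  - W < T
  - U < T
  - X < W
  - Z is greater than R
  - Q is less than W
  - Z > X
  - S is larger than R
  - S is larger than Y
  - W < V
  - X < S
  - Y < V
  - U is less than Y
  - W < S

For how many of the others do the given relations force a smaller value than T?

4

From T the given relations immediately reach U, W.
From those, Q, X — 4 in total.
Nothing else is reachable below T; 4 in all.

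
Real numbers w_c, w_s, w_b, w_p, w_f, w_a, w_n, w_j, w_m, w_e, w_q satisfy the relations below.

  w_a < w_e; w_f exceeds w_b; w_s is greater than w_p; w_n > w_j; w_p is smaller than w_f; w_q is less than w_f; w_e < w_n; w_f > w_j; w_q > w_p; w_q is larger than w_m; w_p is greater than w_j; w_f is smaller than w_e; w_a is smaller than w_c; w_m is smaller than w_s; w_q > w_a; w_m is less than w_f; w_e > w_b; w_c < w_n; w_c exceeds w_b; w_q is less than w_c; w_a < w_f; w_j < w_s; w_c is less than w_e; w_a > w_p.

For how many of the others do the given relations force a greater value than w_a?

5

From w_a the given relations immediately reach w_q, w_c, w_f, w_e.
From those, w_n — 5 in total.
Nothing else is reachable above w_a; 5 in all.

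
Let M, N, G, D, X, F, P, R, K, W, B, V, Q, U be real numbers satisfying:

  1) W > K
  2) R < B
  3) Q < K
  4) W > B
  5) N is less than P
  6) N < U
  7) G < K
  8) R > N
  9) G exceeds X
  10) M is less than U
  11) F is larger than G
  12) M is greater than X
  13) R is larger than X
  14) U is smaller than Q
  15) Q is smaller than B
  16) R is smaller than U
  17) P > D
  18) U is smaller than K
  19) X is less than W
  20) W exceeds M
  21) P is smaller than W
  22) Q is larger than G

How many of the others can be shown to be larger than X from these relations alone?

9

The elements the relations force above X are R, G, F, M, U, Q, B, K, W — no chain reaches any other.
That is 9.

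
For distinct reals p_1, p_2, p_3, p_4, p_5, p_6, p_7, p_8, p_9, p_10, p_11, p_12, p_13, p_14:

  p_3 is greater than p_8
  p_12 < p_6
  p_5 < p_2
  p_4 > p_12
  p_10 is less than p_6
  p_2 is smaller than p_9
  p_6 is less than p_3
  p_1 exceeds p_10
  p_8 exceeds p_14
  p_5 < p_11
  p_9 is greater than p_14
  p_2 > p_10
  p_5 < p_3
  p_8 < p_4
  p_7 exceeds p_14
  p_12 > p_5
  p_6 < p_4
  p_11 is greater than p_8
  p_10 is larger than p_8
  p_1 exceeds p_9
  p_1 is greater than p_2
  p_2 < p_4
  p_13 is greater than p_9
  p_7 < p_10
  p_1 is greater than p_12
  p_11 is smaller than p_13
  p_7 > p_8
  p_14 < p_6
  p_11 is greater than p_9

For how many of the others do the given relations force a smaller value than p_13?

8

From p_13 the given relations immediately reach p_9, p_11.
From those, p_14, p_5, p_8, p_2 — 6 in total.
From those, p_10 — 7 in total.
From those, p_7 — 8 in total.
Nothing else is reachable below p_13; 8 in all.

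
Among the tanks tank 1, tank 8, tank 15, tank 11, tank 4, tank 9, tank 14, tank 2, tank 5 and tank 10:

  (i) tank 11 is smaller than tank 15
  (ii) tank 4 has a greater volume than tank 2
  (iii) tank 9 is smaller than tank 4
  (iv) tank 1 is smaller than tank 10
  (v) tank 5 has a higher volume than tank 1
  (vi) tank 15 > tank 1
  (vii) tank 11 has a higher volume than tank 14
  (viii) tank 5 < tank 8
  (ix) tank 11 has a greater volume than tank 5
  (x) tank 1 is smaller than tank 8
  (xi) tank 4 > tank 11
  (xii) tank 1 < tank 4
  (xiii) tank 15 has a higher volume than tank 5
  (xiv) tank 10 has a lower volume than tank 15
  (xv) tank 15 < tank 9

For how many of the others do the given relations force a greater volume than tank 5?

5

From tank 5 the given relations immediately reach tank 8, tank 11, tank 15.
From those, tank 9, tank 4 — 5 in total.
No other element is forced above tank 5 by the given relations, so the count is 5.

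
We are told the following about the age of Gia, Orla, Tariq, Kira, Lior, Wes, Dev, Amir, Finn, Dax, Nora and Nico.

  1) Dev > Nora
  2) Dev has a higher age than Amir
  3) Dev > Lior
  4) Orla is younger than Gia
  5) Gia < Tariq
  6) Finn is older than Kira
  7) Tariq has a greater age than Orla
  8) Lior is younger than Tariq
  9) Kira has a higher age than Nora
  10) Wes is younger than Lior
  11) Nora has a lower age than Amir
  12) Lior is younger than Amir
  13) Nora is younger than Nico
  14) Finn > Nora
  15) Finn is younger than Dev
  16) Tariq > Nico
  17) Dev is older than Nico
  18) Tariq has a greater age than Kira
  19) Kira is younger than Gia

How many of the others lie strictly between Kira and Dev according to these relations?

Chaining upward from Kira reaches: Finn, Gia, Tariq.
Chaining downward from Dev reaches: Nora, Nico, Finn, Wes, Lior, Amir.
Strictly between Kira and Dev are those in both lists: Finn — 1 element.

1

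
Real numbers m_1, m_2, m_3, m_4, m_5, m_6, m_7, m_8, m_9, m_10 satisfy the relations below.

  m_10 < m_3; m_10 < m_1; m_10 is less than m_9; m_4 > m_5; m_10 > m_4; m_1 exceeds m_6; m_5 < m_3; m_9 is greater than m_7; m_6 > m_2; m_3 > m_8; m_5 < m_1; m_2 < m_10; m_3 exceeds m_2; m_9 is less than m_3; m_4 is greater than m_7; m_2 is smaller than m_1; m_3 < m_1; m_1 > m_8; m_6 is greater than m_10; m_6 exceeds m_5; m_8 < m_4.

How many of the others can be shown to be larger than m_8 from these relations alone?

From m_8 the given relations immediately reach m_4, m_3, m_1.
From those, m_10 — 4 in total.
From those, m_9, m_6 — 6 in total.
Nothing else is reachable above m_8; 6 in all.

6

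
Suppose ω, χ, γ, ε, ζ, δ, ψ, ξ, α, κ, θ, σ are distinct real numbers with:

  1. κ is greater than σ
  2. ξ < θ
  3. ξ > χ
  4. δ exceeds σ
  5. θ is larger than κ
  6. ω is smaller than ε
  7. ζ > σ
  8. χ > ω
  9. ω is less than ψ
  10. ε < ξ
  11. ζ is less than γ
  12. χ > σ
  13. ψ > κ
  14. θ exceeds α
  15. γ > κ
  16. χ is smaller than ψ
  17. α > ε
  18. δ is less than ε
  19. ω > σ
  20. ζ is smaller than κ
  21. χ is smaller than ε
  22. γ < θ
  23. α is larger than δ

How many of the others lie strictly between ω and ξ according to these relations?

2

Chaining upward from ω reaches: χ, ε, α, θ, ψ.
Chaining downward from ξ reaches: σ, χ, δ, ε.
Strictly between ω and ξ are those in both lists: χ, ε — 2 elements.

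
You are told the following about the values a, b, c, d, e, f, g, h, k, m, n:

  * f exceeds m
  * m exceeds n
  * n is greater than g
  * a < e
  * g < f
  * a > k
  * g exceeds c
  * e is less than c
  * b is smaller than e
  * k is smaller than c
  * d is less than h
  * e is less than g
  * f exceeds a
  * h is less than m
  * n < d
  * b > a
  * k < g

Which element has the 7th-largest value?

Chaining the given pairs: k < a < b < e < c < g < n < d < h < m < f.
The 7th largest is c.

c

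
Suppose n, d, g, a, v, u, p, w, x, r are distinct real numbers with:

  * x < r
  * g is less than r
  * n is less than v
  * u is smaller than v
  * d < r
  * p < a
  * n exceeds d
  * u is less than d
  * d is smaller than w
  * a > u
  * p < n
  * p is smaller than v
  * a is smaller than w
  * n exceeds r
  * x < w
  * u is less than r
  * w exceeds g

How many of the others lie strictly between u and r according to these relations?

The relations place u below r. An element lies strictly between them when it is forced above u and also forced below r.
Above u: {d, a, w, n, v}. Below r: {x, g, d}.
Intersection: {d} — 1.

1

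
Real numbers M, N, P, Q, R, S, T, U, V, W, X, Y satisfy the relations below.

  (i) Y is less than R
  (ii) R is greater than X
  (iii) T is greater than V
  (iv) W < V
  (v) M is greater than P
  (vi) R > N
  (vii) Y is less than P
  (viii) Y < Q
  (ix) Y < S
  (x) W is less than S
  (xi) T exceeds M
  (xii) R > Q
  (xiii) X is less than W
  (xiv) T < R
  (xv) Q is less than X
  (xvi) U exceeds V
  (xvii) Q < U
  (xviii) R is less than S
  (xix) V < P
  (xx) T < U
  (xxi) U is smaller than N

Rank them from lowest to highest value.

The consecutive links are each given: Y < Q; Q < X; X < W; W < V; V < P; P < M; M < T; T < U; U < N; N < R; R < S.

Y < Q < X < W < V < P < M < T < U < N < R < S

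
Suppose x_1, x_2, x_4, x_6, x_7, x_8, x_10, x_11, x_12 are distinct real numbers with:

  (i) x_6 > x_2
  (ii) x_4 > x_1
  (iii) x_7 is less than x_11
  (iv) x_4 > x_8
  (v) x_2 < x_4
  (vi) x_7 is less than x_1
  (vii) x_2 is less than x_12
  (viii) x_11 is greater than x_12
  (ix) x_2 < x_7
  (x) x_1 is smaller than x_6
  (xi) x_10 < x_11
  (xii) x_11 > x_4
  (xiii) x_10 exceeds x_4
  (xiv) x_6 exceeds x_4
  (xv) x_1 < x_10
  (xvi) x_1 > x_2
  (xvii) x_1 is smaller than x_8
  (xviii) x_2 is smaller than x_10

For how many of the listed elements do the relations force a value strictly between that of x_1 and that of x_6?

Chaining upward from x_1 reaches: x_8, x_4, x_10, x_11.
Chaining downward from x_6 reaches: x_2, x_7, x_8, x_4.
Strictly between x_1 and x_6 are those in both lists: x_8, x_4 — 2 elements.

2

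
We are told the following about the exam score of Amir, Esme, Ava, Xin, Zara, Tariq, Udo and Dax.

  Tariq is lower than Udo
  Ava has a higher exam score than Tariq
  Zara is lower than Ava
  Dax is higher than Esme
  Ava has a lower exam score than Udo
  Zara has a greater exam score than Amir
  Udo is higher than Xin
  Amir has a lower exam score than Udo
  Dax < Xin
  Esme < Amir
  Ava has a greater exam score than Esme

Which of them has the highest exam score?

Chaining downward from Udo: directly below it, Tariq, Amir, Xin, Ava; then Esme, Dax, Zara.
That covers every other element, and nothing is given above Udo, so Udo is the highest exam score.

Udo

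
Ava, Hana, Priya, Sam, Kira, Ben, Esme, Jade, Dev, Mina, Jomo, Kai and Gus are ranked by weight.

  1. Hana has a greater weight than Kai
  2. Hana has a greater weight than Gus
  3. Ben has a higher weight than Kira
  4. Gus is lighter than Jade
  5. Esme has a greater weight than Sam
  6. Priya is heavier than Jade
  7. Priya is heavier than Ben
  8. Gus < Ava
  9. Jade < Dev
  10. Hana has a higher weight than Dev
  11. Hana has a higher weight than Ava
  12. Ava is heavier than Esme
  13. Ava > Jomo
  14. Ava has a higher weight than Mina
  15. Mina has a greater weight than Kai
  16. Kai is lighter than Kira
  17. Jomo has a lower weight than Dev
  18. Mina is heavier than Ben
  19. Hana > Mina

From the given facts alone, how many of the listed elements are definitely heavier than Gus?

5

The elements the relations force above Gus are Jade, Dev, Priya, Ava, Hana — no chain reaches any other.
That is 5.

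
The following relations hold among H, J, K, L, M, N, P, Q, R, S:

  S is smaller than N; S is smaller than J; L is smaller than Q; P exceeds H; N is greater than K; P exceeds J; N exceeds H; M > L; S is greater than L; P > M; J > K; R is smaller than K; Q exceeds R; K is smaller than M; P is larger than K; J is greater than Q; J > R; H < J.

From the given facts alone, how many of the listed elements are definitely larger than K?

4

From K the given relations immediately reach M, J, N, P.
Nothing else is reachable above K; 4 in all.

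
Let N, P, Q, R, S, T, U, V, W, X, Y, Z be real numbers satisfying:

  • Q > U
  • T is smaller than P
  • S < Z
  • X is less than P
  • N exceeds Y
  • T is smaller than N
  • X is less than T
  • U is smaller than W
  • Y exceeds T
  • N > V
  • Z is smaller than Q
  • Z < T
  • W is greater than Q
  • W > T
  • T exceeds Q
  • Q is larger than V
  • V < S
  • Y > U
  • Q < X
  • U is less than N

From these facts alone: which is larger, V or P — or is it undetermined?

Link the given pairs in sequence: V < S; S < Z; Z < Q; Q < X; X < T; T < P.
Chaining these gives V < S < Z < Q < X < T < P.
So P is larger.

P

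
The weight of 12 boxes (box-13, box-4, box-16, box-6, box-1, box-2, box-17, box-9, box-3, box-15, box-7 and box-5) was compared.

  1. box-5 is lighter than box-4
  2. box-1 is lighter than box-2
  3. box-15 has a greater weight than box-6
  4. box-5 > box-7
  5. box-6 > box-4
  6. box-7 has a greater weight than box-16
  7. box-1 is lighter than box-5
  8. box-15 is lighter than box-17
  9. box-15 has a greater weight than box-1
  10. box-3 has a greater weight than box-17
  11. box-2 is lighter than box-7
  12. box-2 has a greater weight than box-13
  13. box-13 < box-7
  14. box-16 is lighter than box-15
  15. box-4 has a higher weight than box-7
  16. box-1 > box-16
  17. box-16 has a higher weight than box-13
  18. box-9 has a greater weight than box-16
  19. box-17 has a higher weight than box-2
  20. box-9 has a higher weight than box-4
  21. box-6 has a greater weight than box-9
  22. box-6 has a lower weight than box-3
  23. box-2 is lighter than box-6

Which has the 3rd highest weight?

box-15

The consecutive relations fix a unique order: box-13 < box-16 < box-1 < box-2 < box-7 < box-5 < box-4 < box-9 < box-6 < box-15 < box-17 < box-3.
The 3rd largest is box-15.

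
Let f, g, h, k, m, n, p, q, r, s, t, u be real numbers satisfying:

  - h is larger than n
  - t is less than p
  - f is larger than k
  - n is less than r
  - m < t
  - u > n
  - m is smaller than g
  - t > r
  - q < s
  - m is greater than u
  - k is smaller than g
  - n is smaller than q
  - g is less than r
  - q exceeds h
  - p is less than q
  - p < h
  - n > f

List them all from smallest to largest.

k < f < n < u < m < g < r < t < p < h < q < s

Each adjacent pair is fixed by a given relation: k < f; f < n; n < u; u < m; m < g; g < r; r < t; t < p; p < h; h < q; q < s. Chaining them end to end gives the full order.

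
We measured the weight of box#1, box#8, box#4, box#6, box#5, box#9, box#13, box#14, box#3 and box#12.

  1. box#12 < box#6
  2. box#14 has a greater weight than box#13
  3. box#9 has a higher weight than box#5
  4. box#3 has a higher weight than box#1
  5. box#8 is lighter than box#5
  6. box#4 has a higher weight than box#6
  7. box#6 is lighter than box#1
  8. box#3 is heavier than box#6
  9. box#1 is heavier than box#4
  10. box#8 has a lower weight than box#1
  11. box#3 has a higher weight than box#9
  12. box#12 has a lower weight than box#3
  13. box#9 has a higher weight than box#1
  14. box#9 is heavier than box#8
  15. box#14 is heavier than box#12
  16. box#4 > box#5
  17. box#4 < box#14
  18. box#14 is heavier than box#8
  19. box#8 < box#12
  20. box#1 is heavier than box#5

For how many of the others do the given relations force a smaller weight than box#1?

5

Directly below box#1: box#8, box#6, box#5, box#4.
One step further: box#12 (5 so far).
No other element is forced below box#1 by the given relations, so the count is 5.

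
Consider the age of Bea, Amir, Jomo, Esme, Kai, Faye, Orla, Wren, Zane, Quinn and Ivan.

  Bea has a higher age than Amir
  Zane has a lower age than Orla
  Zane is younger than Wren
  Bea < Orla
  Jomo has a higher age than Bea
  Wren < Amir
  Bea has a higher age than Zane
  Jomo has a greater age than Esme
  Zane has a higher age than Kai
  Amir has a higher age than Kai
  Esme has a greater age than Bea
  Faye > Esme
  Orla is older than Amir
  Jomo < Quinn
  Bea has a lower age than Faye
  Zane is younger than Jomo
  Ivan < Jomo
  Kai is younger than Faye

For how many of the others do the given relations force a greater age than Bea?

5

Directly above Bea: Orla, Esme, Jomo, Faye.
One step further: Quinn (5 so far).
No other element is forced above Bea by the given relations, so the count is 5.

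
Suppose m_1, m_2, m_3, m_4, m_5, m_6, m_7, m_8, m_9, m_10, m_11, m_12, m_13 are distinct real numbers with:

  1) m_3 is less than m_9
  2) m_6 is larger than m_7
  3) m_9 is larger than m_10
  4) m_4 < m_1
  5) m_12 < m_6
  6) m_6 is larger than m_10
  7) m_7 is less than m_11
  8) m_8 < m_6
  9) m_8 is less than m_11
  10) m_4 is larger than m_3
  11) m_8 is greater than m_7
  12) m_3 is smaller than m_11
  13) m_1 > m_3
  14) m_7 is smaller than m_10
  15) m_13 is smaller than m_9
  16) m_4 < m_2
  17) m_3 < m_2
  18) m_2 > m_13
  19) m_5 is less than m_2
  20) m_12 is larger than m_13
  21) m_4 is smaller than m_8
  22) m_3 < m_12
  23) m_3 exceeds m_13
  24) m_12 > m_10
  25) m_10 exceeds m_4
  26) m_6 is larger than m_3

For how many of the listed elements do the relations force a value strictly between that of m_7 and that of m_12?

Chaining upward from m_7 reaches: m_10, m_8, m_11, m_6, m_9.
Chaining downward from m_12 reaches: m_13, m_3, m_4, m_10.
Strictly between m_7 and m_12 are those in both lists: m_10 — 1 element.

1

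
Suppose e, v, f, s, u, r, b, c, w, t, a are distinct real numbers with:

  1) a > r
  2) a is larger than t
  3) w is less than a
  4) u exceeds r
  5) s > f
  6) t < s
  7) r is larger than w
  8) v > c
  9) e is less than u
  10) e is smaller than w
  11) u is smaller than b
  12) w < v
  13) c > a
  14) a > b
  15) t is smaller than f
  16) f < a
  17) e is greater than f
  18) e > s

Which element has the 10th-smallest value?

The consecutive relations fix a unique order: t < f < s < e < w < r < u < b < a < c < v.
Counting 10 from the smallest end gives c.

c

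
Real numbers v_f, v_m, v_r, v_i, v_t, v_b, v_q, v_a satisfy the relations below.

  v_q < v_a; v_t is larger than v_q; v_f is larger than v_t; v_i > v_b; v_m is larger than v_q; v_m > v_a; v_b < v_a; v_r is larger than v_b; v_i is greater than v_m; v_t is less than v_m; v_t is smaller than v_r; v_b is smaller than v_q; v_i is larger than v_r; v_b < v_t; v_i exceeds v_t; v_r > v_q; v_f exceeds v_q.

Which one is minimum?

Chaining upward from v_b: directly above it, v_q, v_t, v_a, v_r, v_i; then v_f, v_m.
That covers every other element, and nothing is given below v_b, so v_b is the minimum.

v_b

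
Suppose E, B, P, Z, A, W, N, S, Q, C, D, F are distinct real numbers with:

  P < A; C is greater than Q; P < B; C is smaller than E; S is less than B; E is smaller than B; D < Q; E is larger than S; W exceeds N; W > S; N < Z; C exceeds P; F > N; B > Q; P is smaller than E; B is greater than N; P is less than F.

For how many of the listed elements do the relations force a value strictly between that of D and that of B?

3

Chaining upward from D reaches: Q, C, E.
Chaining downward from B reaches: P, N, S, Q, C, E.
Strictly between D and B are those in both lists: Q, C, E — 3 elements.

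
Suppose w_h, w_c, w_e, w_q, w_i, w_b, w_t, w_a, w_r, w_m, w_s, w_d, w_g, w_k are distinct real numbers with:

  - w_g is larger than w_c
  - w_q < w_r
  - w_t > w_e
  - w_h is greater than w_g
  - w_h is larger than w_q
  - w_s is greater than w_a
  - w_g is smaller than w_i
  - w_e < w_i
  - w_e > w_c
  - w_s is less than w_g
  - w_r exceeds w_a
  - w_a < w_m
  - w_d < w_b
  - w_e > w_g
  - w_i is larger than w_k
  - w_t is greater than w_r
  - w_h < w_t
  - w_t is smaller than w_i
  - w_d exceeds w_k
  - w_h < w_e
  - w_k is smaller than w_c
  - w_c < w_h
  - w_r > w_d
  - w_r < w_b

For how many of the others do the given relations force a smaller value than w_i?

The elements the relations force below w_i are w_k, w_a, w_c, w_s, w_d, w_g, w_q, w_r, w_h, w_e, w_t — no chain reaches any other.
That is 11.

11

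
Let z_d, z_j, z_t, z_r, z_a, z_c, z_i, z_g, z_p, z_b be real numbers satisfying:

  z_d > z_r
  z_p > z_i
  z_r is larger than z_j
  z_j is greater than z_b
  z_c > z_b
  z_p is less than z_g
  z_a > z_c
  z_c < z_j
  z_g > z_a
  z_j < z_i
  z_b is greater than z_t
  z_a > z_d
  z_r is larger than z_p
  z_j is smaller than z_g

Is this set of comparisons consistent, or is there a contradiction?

consistent

The single ordering z_t < z_b < z_c < z_j < z_i < z_p < z_r < z_d < z_a < z_g satisfies every listed relation, so no contradiction arises.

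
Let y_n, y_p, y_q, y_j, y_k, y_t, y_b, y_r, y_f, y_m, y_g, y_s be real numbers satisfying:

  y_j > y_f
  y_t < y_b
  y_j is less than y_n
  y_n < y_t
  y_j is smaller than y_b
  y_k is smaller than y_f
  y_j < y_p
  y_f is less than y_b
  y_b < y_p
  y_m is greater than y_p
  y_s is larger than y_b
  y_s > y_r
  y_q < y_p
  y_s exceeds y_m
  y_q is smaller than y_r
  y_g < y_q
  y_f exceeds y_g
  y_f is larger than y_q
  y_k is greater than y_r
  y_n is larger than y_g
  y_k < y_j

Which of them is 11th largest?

Piecing the relations together gives one ordering: y_g < y_q < y_r < y_k < y_f < y_j < y_n < y_t < y_b < y_p < y_m < y_s.
The 11th largest is y_q.

y_q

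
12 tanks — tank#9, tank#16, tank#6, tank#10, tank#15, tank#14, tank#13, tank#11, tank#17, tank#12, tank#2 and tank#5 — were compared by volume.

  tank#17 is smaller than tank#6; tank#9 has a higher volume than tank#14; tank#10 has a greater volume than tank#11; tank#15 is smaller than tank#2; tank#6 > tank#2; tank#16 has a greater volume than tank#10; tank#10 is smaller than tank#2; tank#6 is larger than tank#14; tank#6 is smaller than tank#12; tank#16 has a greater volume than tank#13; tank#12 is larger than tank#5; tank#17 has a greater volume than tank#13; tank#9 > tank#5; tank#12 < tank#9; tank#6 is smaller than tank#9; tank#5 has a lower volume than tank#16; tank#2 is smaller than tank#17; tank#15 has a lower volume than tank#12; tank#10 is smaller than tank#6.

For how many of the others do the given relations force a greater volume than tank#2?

4

From tank#2 the given relations immediately reach tank#17, tank#6.
From those, tank#12, tank#9 — 4 in total.
No other element is forced above tank#2 by the given relations, so the count is 4.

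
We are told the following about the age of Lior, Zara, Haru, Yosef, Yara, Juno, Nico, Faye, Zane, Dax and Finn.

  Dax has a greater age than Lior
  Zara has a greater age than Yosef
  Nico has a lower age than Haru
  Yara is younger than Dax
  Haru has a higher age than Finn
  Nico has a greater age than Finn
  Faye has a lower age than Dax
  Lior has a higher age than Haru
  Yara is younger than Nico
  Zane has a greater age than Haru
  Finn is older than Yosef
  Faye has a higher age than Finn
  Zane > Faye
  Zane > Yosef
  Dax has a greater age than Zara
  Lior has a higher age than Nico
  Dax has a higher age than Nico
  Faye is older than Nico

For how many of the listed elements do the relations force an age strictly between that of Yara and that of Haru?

The relations place Yara below Haru. An element lies strictly between them when it is forced above Yara and also forced below Haru.
Above Yara: {Nico, Faye, Lior, Dax, Zane}. Below Haru: {Yosef, Finn, Nico}.
Intersection: {Nico} — 1.

1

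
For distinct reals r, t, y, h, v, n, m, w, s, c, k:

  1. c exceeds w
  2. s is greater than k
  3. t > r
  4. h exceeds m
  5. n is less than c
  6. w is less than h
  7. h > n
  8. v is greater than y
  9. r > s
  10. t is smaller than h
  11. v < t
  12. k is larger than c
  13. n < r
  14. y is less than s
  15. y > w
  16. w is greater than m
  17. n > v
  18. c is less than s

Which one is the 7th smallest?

The consecutive relations fix a unique order: m < w < y < v < n < c < k < s < r < t < h.
Counting 7 from the smallest end gives k.

k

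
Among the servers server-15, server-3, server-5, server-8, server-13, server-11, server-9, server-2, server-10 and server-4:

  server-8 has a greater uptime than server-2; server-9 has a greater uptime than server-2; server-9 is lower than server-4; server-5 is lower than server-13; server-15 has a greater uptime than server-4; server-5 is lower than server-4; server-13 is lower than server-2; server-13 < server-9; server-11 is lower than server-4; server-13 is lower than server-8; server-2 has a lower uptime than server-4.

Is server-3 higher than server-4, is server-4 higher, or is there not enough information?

undetermined

Following every chain through server-3: nothing is chained to server-3.
server-4 is not reached, and no chain runs the other way from server-4 to server-3.
So the given relations leave the order of server-3 and server-4 undetermined.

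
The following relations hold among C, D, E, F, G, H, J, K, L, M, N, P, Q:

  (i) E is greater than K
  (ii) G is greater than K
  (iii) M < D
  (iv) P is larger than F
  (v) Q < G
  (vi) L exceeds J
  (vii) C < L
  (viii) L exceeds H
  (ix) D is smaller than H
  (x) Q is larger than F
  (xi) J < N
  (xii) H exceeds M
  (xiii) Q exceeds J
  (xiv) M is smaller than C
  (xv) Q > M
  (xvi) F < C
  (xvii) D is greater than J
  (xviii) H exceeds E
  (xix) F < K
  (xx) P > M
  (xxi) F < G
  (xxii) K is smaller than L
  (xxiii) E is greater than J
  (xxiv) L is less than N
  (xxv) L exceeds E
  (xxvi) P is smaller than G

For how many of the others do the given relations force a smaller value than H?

6

The elements the relations force below H are J, M, F, D, K, E — no chain reaches any other.
That is 6.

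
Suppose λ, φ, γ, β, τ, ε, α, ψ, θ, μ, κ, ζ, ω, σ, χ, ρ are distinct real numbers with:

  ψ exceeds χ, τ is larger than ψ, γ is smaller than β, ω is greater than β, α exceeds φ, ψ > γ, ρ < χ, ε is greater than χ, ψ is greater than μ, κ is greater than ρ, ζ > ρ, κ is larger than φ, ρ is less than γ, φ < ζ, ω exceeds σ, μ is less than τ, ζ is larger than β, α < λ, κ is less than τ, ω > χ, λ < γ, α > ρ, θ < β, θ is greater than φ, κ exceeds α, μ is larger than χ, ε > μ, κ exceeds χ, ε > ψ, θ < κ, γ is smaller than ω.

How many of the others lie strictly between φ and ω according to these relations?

Chaining upward from φ reaches: α, θ, λ, γ, β, ψ, κ, ε, τ, ζ.
Chaining downward from ω reaches: ρ, χ, α, θ, λ, γ, σ, β.
Strictly between φ and ω are those in both lists: α, θ, λ, γ, β — 5 elements.

5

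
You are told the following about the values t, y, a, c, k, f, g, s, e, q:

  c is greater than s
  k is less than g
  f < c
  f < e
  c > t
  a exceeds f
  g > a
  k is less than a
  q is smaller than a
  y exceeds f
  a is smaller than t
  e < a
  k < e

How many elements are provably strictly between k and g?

Chaining upward from k reaches: e, a, t, c.
Chaining downward from g reaches: f, q, e, a.
Strictly between k and g are those in both lists: e, a — 2 elements.

2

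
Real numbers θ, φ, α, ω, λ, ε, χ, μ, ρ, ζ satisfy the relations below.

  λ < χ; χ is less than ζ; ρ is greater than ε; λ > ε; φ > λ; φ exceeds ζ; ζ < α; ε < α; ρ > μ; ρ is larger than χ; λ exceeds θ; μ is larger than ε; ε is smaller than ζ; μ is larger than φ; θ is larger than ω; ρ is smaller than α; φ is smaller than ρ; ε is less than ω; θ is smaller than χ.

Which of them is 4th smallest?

Piecing the relations together gives one ordering: ε < ω < θ < λ < χ < ζ < φ < μ < ρ < α.
The 4th smallest is λ.

λ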